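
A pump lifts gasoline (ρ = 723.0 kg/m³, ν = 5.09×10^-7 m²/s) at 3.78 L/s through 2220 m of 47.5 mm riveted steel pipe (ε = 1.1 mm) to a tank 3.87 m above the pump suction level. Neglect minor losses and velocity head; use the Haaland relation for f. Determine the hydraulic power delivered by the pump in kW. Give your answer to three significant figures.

P_hyd ≈ 15.1 kW

V = 4Q/(πD²) = 2.133 m/s; Re = 1.99×10^5; ε/D = 0.0232; f = 0.05177
h_f = f(L/D)V²/2g = 561.1 m
Total head H = z + h_f = 3.87 + 561.1 = 565.0 m
P_hyd = ρgQH = 723.0·9.81·0.00378·565.0 = 15.15 kW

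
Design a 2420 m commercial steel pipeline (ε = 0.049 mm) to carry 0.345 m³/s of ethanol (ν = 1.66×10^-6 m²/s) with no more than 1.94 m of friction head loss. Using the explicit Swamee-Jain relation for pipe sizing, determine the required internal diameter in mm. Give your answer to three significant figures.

Swamee-Jain (Type III): D = 0.66·[ε^1.25·(LQ²/(gh_f))^4.75 + ν·Q^9.4·(L/(gh_f))^5.2]^0.04
LQ²/(gh_f) = 15.14; L/(gh_f) = 127.2
Term 1 = ε^1.25·(…)^4.75 = 1.65; Term 2 = ν·Q^9.4·(…)^5.2 = 6.58
D = 0.66·(1.65 + 6.58)^0.04 = 0.7181 m = 718 mm
Check: V = 0.852 m/s, Re = 3.69×10^5, f = 0.01467, h_f = 1.83 m ≈ 1.94 m ✓

D ≈ 718 mm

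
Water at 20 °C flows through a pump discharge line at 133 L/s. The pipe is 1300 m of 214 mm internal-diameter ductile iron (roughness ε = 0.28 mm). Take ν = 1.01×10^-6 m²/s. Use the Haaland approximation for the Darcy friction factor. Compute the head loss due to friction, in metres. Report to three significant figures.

h_f ≈ 90.2 m

V = 4Q/(πD²) = 4·0.133/(π·0.214²) = 3.698 m/s
Re = VD/ν = 3.698·0.214/1.01×10^-6 = 7.83×10^5 → turbulent
ε/D = 0.28/214 = 0.00131
Haaland: f = 0.02131
h_f = f(L/D)V²/(2g) = 0.02131·(1300/0.214)·3.698²/(2·9.81) = 90.21 m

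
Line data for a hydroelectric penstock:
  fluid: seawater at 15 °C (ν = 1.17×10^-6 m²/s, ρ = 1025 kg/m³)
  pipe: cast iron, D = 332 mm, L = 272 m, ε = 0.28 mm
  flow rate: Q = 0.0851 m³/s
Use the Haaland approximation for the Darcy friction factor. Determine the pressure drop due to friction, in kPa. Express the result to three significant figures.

V = 4Q/(πD²) = 4·0.0851/(π·0.332²) = 0.9830 m/s
Re = VD/ν = 0.9830·0.332/1.17×10^-6 = 2.79×10^5 → turbulent
ε/D = 0.28/332 = 8.43×10^-4
Haaland: f = 0.01990
h_f = f(L/D)V²/(2g) = 0.01990·(272/0.332)·0.9830²/(2·9.81) = 0.8031 m
Δp = ρg·h_f = 1025·9.81·0.8031 = 8.075 kPa

Δp ≈ 8.08 kPa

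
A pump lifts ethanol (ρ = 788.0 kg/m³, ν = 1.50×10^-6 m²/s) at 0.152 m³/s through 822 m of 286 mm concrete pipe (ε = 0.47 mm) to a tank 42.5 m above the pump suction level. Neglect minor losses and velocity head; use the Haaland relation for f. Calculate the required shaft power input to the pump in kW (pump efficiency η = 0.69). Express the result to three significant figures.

P_shaft ≈ 104 kW

V = 4Q/(πD²) = 2.366 m/s; Re = 4.51×10^5; ε/D = 0.00164; f = 0.02270
h_f = f(L/D)V²/2g = 18.61 m
Total head H = z + h_f = 42.5 + 18.61 = 61.11 m
P_hyd = ρgQH = 788.0·9.81·0.152·61.11 = 71.81 kW
P_shaft = P_hyd/η = 71.81/0.69 = 104.1 kW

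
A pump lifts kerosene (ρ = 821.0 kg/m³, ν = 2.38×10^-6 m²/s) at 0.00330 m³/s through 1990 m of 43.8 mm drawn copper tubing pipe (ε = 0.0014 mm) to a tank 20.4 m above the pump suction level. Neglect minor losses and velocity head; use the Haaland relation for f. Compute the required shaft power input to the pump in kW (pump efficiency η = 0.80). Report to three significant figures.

P_shaft ≈ 8.73 kW

V = 4Q/(πD²) = 2.190 m/s; Re = 4.03×10^4; ε/D = 3.20×10^-5; f = 0.02183
h_f = f(L/D)V²/2g = 242.4 m
Total head H = z + h_f = 20.4 + 242.4 = 262.8 m
P_hyd = ρgQH = 821.0·9.81·0.00330·262.8 = 6.986 kW
P_shaft = P_hyd/η = 6.986/0.80 = 8.732 kW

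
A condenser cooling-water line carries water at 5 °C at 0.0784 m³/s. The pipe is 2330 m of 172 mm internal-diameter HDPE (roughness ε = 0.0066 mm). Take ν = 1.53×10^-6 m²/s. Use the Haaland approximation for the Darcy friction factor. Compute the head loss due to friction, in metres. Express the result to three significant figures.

V = 4Q/(πD²) = 4·0.0784/(π·0.172²) = 3.374 m/s
Re = VD/ν = 3.374·0.172/1.53×10^-6 = 3.79×10^5 → turbulent
ε/D = 0.0066/172 = 3.84×10^-5
Haaland: f = 0.01412
h_f = f(L/D)V²/(2g) = 0.01412·(2330/0.172)·3.374²/(2·9.81) = 111.0 m

h_f ≈ 111 m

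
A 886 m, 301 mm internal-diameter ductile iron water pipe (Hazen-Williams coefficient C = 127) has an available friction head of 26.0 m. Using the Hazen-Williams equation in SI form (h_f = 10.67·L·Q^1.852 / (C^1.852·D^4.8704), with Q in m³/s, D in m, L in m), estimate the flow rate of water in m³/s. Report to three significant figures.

Q ≈ 0.224 m³/s

Rearranging: Q = [h_f·C^1.852·D^4.8704 / (10.67·L)]^(1/1.852)
Q = [26.0·127^1.852·0.301^4.8704 / (10.67·886)]^0.540 = 0.2238 m³/s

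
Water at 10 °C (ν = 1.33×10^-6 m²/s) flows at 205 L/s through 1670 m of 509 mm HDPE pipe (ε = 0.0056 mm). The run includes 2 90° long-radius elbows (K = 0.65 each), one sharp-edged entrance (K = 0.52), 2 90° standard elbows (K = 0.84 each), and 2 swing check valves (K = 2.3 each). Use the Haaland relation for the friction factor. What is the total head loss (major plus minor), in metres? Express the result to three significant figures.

V = 4Q/(πD²) = 1.007 m/s; V²/2g = 0.05173 m
Re = 3.86×10^5, ε/D = 1.10×10^-5 → f = 0.01380 (Haaland)
Major: h_f = f(L/D)·V²/2g = 0.01380·3281·0.05173 = 2.342 m
Minor: ΣK = 8.10; h_m = ΣK·V²/2g = 0.4190 m
Total H_L = 2.342 + 0.4190 = 2.761 m

H_L ≈ 2.76 m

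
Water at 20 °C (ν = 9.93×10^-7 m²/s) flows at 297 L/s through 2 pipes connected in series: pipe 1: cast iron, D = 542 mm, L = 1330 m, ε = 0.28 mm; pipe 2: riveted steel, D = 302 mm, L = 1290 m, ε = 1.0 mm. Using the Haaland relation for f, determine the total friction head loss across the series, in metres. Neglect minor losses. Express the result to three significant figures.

Pipe 1: V = 1.287 m/s, Re = 7.03×10^5, ε/D = 5.17×10^-4, f = 0.01746, h_1 = f(L/D)V²/2g = 3.618 m
Pipe 2: V = 4.146 m/s, Re = 1.26×10^6, ε/D = 0.00331, f = 0.02705, h_2 = f(L/D)V²/2g = 101.2 m
Series → Q common, losses add: H = Σh = 104.9 m

H ≈ 105 m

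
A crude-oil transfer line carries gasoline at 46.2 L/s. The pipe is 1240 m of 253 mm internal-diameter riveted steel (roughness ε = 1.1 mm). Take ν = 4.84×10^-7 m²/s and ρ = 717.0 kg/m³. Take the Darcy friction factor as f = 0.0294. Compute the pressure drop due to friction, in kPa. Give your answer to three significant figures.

V = 4Q/(πD²) = 4·0.0462/(π·0.253²) = 0.9190 m/s
h_f = f(L/D)V²/(2g) = 0.02940·(1240/0.253)·0.9190²/(2·9.81) = 6.203 m
Δp = ρg·h_f = 717.0·9.81·6.203 = 43.63 kPa

Δp ≈ 43.6 kPa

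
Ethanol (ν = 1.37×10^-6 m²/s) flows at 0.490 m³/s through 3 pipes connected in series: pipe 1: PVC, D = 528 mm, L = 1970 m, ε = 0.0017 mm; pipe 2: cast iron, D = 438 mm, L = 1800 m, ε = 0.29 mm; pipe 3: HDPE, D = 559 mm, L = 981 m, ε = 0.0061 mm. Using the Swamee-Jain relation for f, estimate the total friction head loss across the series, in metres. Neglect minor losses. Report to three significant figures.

H ≈ 56.3 m

Pipe 1: V = 2.238 m/s, Re = 8.62×10^5, ε/D = 3.22×10^-6, f = 0.01198, h_1 = f(L/D)V²/2g = 11.41 m
Pipe 2: V = 3.252 m/s, Re = 1.04×10^6, ε/D = 6.62×10^-4, f = 0.01829, h_2 = f(L/D)V²/2g = 40.52 m
Pipe 3: V = 1.997 m/s, Re = 8.15×10^5, ε/D = 1.09×10^-5, f = 0.01225, h_3 = f(L/D)V²/2g = 4.369 m
Series → Q common, losses add: H = Σh = 56.30 m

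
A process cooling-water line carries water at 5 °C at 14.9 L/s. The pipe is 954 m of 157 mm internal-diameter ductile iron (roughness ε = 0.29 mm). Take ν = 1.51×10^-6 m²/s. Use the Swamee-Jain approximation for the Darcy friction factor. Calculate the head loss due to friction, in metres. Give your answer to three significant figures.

h_f ≈ 4.65 m

V = 4Q/(πD²) = 4·0.0149/(π·0.157²) = 0.7697 m/s
Re = VD/ν = 0.7697·0.157/1.51×10^-6 = 8.00×10^4 → turbulent
ε/D = 0.29/157 = 0.00185
Swamee-Jain: f = 0.02532
h_f = f(L/D)V²/(2g) = 0.02532·(954/0.157)·0.7697²/(2·9.81) = 4.646 m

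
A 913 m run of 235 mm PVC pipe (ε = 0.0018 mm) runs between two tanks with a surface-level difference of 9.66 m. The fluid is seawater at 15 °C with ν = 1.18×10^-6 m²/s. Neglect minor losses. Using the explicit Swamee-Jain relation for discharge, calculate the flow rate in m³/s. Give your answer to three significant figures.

Swamee-Jain (Type II): Q = -0.965·√(gD⁵h_f/L)·ln[ε/(3.7D) + √(3.17ν²L/(gD³h_f))]
√(gD⁵h_f/L) = √(9.81·0.235⁵·9.66/913) = 0.008625
ε/(3.7D) = 2.07×10^-6; √(3.17ν²L/(gD³h_f)) = 5.72×10^-5
Q = -0.965·0.008625·ln(5.931×10^-5) = 0.08101 m³/s
Check: V = 1.87 m/s, Re = 3.72×10^5, f = 0.01392, h_f = 9.61 m ≈ 9.66 m ✓

Q ≈ 0.0810 m³/s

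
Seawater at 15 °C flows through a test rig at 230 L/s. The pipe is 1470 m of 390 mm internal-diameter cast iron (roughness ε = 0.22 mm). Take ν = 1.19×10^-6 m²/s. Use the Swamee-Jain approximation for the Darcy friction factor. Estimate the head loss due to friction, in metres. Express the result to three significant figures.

V = 4Q/(πD²) = 4·0.230/(π·0.390²) = 1.925 m/s
Re = VD/ν = 1.925·0.390/1.19×10^-6 = 6.31×10^5 → turbulent
ε/D = 0.22/390 = 5.64×10^-4
Swamee-Jain: f = 0.01799
h_f = f(L/D)V²/(2g) = 0.01799·(1470/0.390)·1.925²/(2·9.81) = 12.81 m

h_f ≈ 12.8 m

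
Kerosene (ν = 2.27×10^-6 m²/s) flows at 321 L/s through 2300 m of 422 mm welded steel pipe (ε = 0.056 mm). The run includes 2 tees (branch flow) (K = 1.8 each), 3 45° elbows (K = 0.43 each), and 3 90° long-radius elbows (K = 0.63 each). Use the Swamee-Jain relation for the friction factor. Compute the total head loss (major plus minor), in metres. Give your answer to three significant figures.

V = 4Q/(πD²) = 2.295 m/s; V²/2g = 0.2685 m
Re = 4.27×10^5, ε/D = 1.33×10^-4 → f = 0.01509 (Swamee-Jain)
Major: h_f = f(L/D)·V²/2g = 0.01509·5450·0.2685 = 22.08 m
Minor: ΣK = 6.78; h_m = ΣK·V²/2g = 1.820 m
Total H_L = 22.08 + 1.820 = 23.90 m

H_L ≈ 23.9 m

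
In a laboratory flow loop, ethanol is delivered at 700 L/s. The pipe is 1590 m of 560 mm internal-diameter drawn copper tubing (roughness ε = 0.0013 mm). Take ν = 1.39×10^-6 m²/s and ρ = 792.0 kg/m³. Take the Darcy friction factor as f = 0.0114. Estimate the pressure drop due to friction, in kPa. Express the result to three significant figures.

Δp ≈ 104 kPa

V = 4Q/(πD²) = 4·0.700/(π·0.560²) = 2.842 m/s
h_f = f(L/D)V²/(2g) = 0.01140·(1590/0.560)·2.842²/(2·9.81) = 13.33 m
Δp = ρg·h_f = 792.0·9.81·13.33 = 103.5 kPa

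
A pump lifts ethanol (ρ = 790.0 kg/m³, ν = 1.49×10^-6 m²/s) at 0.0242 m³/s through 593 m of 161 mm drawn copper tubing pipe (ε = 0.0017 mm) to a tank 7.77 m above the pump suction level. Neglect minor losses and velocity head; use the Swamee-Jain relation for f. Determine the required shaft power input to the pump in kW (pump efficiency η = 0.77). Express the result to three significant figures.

P_shaft ≈ 2.99 kW

V = 4Q/(πD²) = 1.189 m/s; Re = 1.28×10^5; ε/D = 1.06×10^-5; f = 0.01704
h_f = f(L/D)V²/2g = 4.520 m
Total head H = z + h_f = 7.77 + 4.520 = 12.29 m
P_hyd = ρgQH = 790.0·9.81·0.0242·12.29 = 2.305 kW
P_shaft = P_hyd/η = 2.305/0.77 = 2.993 kW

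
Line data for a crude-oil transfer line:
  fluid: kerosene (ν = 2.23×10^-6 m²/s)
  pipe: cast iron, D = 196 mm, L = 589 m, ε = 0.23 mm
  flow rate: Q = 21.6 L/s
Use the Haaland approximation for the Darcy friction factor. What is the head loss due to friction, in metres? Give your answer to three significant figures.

V = 4Q/(πD²) = 4·0.0216/(π·0.196²) = 0.7159 m/s
Re = VD/ν = 0.7159·0.196/2.23×10^-6 = 6.29×10^4 → turbulent
ε/D = 0.23/196 = 0.00117
Haaland: f = 0.02356
h_f = f(L/D)V²/(2g) = 0.02356·(589/0.196)·0.7159²/(2·9.81) = 1.850 m

h_f ≈ 1.85 m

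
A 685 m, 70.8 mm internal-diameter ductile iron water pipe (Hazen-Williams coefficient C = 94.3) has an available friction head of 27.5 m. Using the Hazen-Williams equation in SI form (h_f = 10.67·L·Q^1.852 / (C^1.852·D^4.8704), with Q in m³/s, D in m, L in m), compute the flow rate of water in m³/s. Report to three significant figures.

Q ≈ 0.00438 m³/s

Rearranging: Q = [h_f·C^1.852·D^4.8704 / (10.67·L)]^(1/1.852)
Q = [27.5·94.3^1.852·0.0708^4.8704 / (10.67·685)]^0.540 = 0.004377 m³/s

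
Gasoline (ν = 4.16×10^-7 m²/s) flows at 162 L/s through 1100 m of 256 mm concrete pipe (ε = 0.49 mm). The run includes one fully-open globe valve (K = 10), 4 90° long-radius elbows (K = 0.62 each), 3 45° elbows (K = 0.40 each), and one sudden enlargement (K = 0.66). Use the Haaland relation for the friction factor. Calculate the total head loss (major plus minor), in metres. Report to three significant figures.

H_L ≈ 57.8 m

V = 4Q/(πD²) = 3.147 m/s; V²/2g = 0.5049 m
Re = 1.94×10^6, ε/D = 0.00191 → f = 0.02328 (Haaland)
Major: h_f = f(L/D)·V²/2g = 0.02328·4297·0.5049 = 50.51 m
Minor: ΣK = 14.3; h_m = ΣK·V²/2g = 7.240 m
Total H_L = 50.51 + 7.240 = 57.75 m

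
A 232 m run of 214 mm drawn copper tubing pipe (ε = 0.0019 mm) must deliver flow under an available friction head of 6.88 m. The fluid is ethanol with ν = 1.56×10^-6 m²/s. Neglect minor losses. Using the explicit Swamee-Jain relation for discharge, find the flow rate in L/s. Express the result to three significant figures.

Swamee-Jain (Type II): Q = -0.965·√(gD⁵h_f/L)·ln[ε/(3.7D) + √(3.17ν²L/(gD³h_f))]
√(gD⁵h_f/L) = √(9.81·0.214⁵·6.88/232) = 0.01143
ε/(3.7D) = 2.40×10^-6; √(3.17ν²L/(gD³h_f)) = 5.20×10^-5
Q = -0.965·0.01143·ln(5.442×10^-5) = 0.1083 m³/s
Check: V = 3.01 m/s, Re = 4.13×10^5, f = 0.01368, h_f = 6.85 m ≈ 6.88 m ✓

Q ≈ 108 L/s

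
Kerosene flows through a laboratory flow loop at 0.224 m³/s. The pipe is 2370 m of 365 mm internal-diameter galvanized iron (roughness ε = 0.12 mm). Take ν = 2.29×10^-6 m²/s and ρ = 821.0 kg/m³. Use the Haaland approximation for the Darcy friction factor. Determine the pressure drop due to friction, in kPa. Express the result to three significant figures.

Δp ≈ 205 kPa

V = 4Q/(πD²) = 4·0.224/(π·0.365²) = 2.141 m/s
Re = VD/ν = 2.141·0.365/2.29×10^-6 = 3.41×10^5 → turbulent
ε/D = 0.12/365 = 3.29×10^-4
Haaland: f = 0.01682
h_f = f(L/D)V²/(2g) = 0.01682·(2370/0.365)·2.141²/(2·9.81) = 25.51 m
Δp = ρg·h_f = 821.0·9.81·25.51 = 205.5 kPa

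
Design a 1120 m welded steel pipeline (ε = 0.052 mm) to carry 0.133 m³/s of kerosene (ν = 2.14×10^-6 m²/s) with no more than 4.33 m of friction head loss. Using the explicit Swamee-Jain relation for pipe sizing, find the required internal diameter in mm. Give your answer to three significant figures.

Swamee-Jain (Type III): D = 0.66·[ε^1.25·(LQ²/(gh_f))^4.75 + ν·Q^9.4·(L/(gh_f))^5.2]^0.04
LQ²/(gh_f) = 0.4664; L/(gh_f) = 26.37
Term 1 = ε^1.25·(…)^4.75 = 1.18×10^-7; Term 2 = ν·Q^9.4·(…)^5.2 = 3.05×10^-7
D = 0.66·(1.18×10^-7 + 3.05×10^-7)^0.04 = 0.3669 m = 367 mm
Check: V = 1.26 m/s, Re = 2.16×10^5, f = 0.01653, h_f = 4.07 m ≈ 4.33 m ✓

D ≈ 367 mm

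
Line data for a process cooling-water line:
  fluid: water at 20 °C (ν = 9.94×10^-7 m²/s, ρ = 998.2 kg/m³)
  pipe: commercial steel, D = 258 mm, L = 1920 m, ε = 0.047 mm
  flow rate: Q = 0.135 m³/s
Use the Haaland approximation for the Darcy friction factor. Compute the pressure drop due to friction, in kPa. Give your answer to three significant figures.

Δp ≈ 366 kPa

V = 4Q/(πD²) = 4·0.135/(π·0.258²) = 2.582 m/s
Re = VD/ν = 2.582·0.258/9.94×10^-7 = 6.70×10^5 → turbulent
ε/D = 0.047/258 = 1.82×10^-4
Haaland: f = 0.01477
h_f = f(L/D)V²/(2g) = 0.01477·(1920/0.258)·2.582²/(2·9.81) = 37.36 m
Δp = ρg·h_f = 998.2·9.81·37.36 = 365.8 kPa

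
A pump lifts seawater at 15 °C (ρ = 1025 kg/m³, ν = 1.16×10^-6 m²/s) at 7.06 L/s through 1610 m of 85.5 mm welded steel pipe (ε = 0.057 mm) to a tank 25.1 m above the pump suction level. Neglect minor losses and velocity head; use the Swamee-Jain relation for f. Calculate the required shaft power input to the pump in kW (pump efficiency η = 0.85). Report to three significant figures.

P_shaft ≈ 4.68 kW

V = 4Q/(πD²) = 1.230 m/s; Re = 9.06×10^4; ε/D = 6.67×10^-4; f = 0.02135
h_f = f(L/D)V²/2g = 30.98 m
Total head H = z + h_f = 25.1 + 30.98 = 56.08 m
P_hyd = ρgQH = 1025·9.81·0.00706·56.08 = 3.981 kW
P_shaft = P_hyd/η = 3.981/0.85 = 4.684 kW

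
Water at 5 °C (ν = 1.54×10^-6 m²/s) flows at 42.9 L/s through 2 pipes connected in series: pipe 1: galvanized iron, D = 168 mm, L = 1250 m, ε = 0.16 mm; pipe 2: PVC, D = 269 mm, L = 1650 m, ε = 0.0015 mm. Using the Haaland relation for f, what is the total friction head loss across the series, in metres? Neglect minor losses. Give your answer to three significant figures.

Pipe 1: V = 1.935 m/s, Re = 2.11×10^5, ε/D = 9.52×10^-4, f = 0.02066, h_1 = f(L/D)V²/2g = 29.34 m
Pipe 2: V = 0.7549 m/s, Re = 1.32×10^5, ε/D = 5.58×10^-6, f = 0.01686, h_2 = f(L/D)V²/2g = 3.004 m
Series → Q common, losses add: H = Σh = 32.35 m

H ≈ 32.3 m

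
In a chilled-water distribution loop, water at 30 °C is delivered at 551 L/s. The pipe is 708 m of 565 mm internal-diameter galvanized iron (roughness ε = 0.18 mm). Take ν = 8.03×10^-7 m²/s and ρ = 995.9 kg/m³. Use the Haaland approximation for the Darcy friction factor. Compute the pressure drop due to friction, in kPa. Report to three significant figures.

V = 4Q/(πD²) = 4·0.551/(π·0.565²) = 2.198 m/s
Re = VD/ν = 2.198·0.565/8.03×10^-7 = 1.55×10^6 → turbulent
ε/D = 0.18/565 = 3.19×10^-4
Haaland: f = 0.01556
h_f = f(L/D)V²/(2g) = 0.01556·(708/0.565)·2.198²/(2·9.81) = 4.801 m
Δp = ρg·h_f = 995.9·9.81·4.801 = 46.90 kPa

Δp ≈ 46.9 kPa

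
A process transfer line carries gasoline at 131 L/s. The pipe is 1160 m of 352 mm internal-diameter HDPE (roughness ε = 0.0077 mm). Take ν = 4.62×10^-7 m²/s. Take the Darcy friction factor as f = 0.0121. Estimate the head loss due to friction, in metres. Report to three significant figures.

V = 4Q/(πD²) = 4·0.131/(π·0.352²) = 1.346 m/s
h_f = f(L/D)V²/(2g) = 0.01210·(1160/0.352)·1.346²/(2·9.81) = 3.683 m

h_f ≈ 3.68 m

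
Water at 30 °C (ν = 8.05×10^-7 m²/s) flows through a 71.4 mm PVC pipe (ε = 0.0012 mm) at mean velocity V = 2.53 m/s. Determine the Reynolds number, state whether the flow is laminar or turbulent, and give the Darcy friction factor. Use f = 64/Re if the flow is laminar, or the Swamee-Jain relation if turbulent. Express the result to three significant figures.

Re = VD/ν = 2.530·0.0714/8.05×10^-7 = 2.24×10^5
Re > 4000 → turbulent; ε/D = 1.68×10^-5
Swamee-Jain: f = 0.01535

Re ≈ 2.24×10^5; turbulent; f ≈ 0.0154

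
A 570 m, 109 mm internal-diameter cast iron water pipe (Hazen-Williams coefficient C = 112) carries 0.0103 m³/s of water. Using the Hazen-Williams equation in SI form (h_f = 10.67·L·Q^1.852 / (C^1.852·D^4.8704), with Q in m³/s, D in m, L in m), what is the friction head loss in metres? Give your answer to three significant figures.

h_f = 10.67·570·0.0103^1.852 / (112^1.852·0.109^4.8704) = 9.926 m

h_f ≈ 9.93 m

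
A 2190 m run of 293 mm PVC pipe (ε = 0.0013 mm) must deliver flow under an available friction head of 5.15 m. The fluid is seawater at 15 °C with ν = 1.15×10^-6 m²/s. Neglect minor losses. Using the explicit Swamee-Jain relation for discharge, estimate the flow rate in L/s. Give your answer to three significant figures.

Q ≈ 63.7 L/s

Swamee-Jain (Type II): Q = -0.965·√(gD⁵h_f/L)·ln[ε/(3.7D) + √(3.17ν²L/(gD³h_f))]
√(gD⁵h_f/L) = √(9.81·0.293⁵·5.15/2190) = 0.007058
ε/(3.7D) = 1.20×10^-6; √(3.17ν²L/(gD³h_f)) = 8.50×10^-5
Q = -0.965·0.007058·ln(8.620×10^-5) = 0.06374 m³/s
Check: V = 0.945 m/s, Re = 2.41×10^5, f = 0.01503, h_f = 5.12 m ≈ 5.15 m ✓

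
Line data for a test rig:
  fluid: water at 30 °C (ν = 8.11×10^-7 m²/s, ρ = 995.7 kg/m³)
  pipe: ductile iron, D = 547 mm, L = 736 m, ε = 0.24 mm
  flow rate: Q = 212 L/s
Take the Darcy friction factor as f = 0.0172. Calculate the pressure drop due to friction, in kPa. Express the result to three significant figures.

Δp ≈ 9.38 kPa

V = 4Q/(πD²) = 4·0.212/(π·0.547²) = 0.9021 m/s
h_f = f(L/D)V²/(2g) = 0.01720·(736/0.547)·0.9021²/(2·9.81) = 0.9600 m
Δp = ρg·h_f = 995.7·9.81·0.9600 = 9.377 kPa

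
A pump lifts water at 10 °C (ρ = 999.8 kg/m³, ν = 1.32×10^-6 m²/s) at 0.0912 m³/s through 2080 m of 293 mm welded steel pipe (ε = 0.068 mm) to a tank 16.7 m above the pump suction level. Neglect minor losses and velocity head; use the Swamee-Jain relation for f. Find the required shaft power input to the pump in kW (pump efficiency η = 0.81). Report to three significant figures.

P_shaft ≈ 30.5 kW

V = 4Q/(πD²) = 1.353 m/s; Re = 3.00×10^5; ε/D = 2.32×10^-4; f = 0.01656
h_f = f(L/D)V²/2g = 10.96 m
Total head H = z + h_f = 16.7 + 10.96 = 27.66 m
P_hyd = ρgQH = 999.8·9.81·0.0912·27.66 = 24.74 kW
P_shaft = P_hyd/η = 24.74/0.81 = 30.55 kW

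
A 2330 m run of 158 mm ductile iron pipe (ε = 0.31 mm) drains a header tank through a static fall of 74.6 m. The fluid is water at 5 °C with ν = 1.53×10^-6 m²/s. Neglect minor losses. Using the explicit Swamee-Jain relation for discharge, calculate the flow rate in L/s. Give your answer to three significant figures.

Swamee-Jain (Type II): Q = -0.965·√(gD⁵h_f/L)·ln[ε/(3.7D) + √(3.17ν²L/(gD³h_f))]
√(gD⁵h_f/L) = √(9.81·0.158⁵·74.6/2330) = 0.005561
ε/(3.7D) = 5.30×10^-4; √(3.17ν²L/(gD³h_f)) = 7.74×10^-5
Q = -0.965·0.005561·ln(6.077×10^-4) = 0.03974 m³/s
Check: V = 2.03 m/s, Re = 2.09×10^5, f = 0.02434, h_f = 75.2 m ≈ 74.6 m ✓

Q ≈ 39.7 L/s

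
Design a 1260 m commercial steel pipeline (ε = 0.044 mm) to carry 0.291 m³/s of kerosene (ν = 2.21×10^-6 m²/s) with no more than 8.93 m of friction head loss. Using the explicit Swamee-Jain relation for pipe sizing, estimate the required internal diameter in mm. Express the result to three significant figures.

Swamee-Jain (Type III): D = 0.66·[ε^1.25·(LQ²/(gh_f))^4.75 + ν·Q^9.4·(L/(gh_f))^5.2]^0.04
LQ²/(gh_f) = 1.218; L/(gh_f) = 14.38
Term 1 = ε^1.25·(…)^4.75 = 9.14×10^-6; Term 2 = ν·Q^9.4·(…)^5.2 = 2.12×10^-5
D = 0.66·(9.14×10^-6 + 2.12×10^-5)^0.04 = 0.4353 m = 435 mm
Check: V = 1.96 m/s, Re = 3.85×10^5, f = 0.01494, h_f = 8.43 m ≈ 8.93 m ✓

D ≈ 435 mm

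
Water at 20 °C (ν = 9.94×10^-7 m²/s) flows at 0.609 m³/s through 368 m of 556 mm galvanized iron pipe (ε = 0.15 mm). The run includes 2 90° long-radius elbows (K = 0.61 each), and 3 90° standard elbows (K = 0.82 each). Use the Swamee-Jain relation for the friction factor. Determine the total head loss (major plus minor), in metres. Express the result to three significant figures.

V = 4Q/(πD²) = 2.508 m/s; V²/2g = 0.3207 m
Re = 1.40×10^6, ε/D = 2.70×10^-4 → f = 0.01526 (Swamee-Jain)
Major: h_f = f(L/D)·V²/2g = 0.01526·661.9·0.3207 = 3.240 m
Minor: ΣK = 3.68; h_m = ΣK·V²/2g = 1.180 m
Total H_L = 3.240 + 1.180 = 4.420 m

H_L ≈ 4.42 m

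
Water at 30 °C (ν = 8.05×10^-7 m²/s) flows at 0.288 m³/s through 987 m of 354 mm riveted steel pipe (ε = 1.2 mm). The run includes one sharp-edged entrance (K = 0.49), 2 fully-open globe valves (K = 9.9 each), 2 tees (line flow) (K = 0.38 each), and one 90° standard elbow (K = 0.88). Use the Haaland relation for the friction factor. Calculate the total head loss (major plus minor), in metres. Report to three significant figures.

V = 4Q/(πD²) = 2.926 m/s; V²/2g = 0.4364 m
Re = 1.29×10^6, ε/D = 0.00339 → f = 0.02723 (Haaland)
Major: h_f = f(L/D)·V²/2g = 0.02723·2788·0.4364 = 33.13 m
Minor: ΣK = 21.9; h_m = ΣK·V²/2g = 9.570 m
Total H_L = 33.13 + 9.570 = 42.70 m

H_L ≈ 42.7 m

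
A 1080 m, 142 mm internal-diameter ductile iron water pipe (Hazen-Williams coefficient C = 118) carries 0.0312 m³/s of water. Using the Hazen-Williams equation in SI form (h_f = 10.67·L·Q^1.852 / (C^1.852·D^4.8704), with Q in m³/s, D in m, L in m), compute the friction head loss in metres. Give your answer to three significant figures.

h_f = 10.67·1080·0.0312^1.852 / (118^1.852·0.142^4.8704) = 36.67 m

h_f ≈ 36.7 m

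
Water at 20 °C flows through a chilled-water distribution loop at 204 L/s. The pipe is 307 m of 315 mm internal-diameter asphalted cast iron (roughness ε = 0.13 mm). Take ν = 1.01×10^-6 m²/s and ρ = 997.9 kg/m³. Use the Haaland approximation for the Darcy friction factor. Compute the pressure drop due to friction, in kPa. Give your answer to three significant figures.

V = 4Q/(πD²) = 4·0.204/(π·0.315²) = 2.618 m/s
Re = VD/ν = 2.618·0.315/1.01×10^-6 = 8.16×10^5 → turbulent
ε/D = 0.13/315 = 4.13×10^-4
Haaland: f = 0.01665
h_f = f(L/D)V²/(2g) = 0.01665·(307/0.315)·2.618²/(2·9.81) = 5.666 m
Δp = ρg·h_f = 997.9·9.81·5.666 = 55.47 kPa

Δp ≈ 55.5 kPa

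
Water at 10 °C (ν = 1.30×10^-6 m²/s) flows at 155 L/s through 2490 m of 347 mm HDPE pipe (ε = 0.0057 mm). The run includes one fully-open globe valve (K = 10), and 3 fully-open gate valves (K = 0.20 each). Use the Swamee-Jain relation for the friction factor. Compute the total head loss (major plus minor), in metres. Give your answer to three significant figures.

H_L ≈ 14.9 m

V = 4Q/(πD²) = 1.639 m/s; V²/2g = 0.1369 m
Re = 4.37×10^5, ε/D = 1.64×10^-5 → f = 0.01365 (Swamee-Jain)
Major: h_f = f(L/D)·V²/2g = 0.01365·7176·0.1369 = 13.41 m
Minor: ΣK = 10.6; h_m = ΣK·V²/2g = 1.451 m
Total H_L = 13.41 + 1.451 = 14.86 m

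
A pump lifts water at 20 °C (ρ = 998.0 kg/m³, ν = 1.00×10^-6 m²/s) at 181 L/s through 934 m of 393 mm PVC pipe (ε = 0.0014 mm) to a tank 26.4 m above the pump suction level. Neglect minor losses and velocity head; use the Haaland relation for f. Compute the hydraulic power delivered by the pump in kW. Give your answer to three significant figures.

P_hyd ≈ 52.9 kW

V = 4Q/(πD²) = 1.492 m/s; Re = 5.86×10^5; ε/D = 3.56×10^-6; f = 0.01274
h_f = f(L/D)V²/2g = 3.436 m
Total head H = z + h_f = 26.4 + 3.436 = 29.84 m
P_hyd = ρgQH = 998.0·9.81·0.181·29.84 = 52.87 kW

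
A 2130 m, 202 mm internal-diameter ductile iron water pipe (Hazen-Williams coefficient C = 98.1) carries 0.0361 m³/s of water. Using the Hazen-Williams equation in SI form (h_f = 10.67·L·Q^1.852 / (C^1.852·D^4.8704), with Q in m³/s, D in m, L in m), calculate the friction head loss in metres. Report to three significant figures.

h_f = 10.67·2130·0.0361^1.852 / (98.1^1.852·0.202^4.8704) = 23.97 m

h_f ≈ 24.0 m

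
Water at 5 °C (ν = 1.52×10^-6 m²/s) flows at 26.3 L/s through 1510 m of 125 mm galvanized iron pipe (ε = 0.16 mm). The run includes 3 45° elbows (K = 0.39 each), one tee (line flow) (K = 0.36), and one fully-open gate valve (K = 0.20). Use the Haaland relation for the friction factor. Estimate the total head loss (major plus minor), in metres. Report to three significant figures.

V = 4Q/(πD²) = 2.143 m/s; V²/2g = 0.2341 m
Re = 1.76×10^5, ε/D = 0.00128 → f = 0.02210 (Haaland)
Major: h_f = f(L/D)·V²/2g = 0.02210·12080·0.2341 = 62.49 m
Minor: ΣK = 1.73; h_m = ΣK·V²/2g = 0.4050 m
Total H_L = 62.49 + 0.4050 = 62.90 m

H_L ≈ 62.9 m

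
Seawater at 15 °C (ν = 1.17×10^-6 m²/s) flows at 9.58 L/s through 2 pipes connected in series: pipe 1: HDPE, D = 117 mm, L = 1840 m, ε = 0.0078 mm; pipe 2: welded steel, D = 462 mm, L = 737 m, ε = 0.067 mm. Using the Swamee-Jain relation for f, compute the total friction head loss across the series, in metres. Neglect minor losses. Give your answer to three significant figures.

Pipe 1: V = 0.8911 m/s, Re = 8.91×10^4, ε/D = 6.67×10^-5, f = 0.01868, h_1 = f(L/D)V²/2g = 11.89 m
Pipe 2: V = 0.05715 m/s, Re = 2.26×10^4, ε/D = 1.45×10^-4, f = 0.02543, h_2 = f(L/D)V²/2g = 0.006753 m
Series → Q common, losses add: H = Σh = 11.89 m

H ≈ 11.9 m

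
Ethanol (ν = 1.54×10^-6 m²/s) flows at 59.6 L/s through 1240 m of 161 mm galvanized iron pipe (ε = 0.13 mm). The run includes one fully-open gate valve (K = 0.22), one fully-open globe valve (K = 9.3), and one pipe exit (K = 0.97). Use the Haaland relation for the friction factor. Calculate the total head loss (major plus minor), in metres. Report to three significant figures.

H_L ≈ 70.7 m

V = 4Q/(πD²) = 2.928 m/s; V²/2g = 0.4368 m
Re = 3.06×10^5, ε/D = 8.07×10^-4 → f = 0.01965 (Haaland)
Major: h_f = f(L/D)·V²/2g = 0.01965·7702·0.4368 = 66.12 m
Minor: ΣK = 10.5; h_m = ΣK·V²/2g = 4.582 m
Total H_L = 66.12 + 4.582 = 70.70 m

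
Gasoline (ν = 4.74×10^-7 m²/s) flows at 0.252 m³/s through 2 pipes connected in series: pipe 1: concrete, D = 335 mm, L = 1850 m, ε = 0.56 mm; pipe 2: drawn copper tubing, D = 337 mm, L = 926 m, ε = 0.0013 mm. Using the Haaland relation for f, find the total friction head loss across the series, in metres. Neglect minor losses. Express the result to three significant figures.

Pipe 1: V = 2.859 m/s, Re = 2.02×10^6, ε/D = 0.00167, f = 0.02248, h_1 = f(L/D)V²/2g = 51.72 m
Pipe 2: V = 2.825 m/s, Re = 2.01×10^6, ε/D = 3.86×10^-6, f = 0.01044, h_2 = f(L/D)V²/2g = 11.68 m
Series → Q common, losses add: H = Σh = 63.39 m

H ≈ 63.4 m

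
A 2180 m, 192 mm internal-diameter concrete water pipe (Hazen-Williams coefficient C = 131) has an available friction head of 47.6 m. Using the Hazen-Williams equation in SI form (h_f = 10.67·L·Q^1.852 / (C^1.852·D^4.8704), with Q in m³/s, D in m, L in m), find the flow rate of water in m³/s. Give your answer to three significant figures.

Q ≈ 0.0603 m³/s

Rearranging: Q = [h_f·C^1.852·D^4.8704 / (10.67·L)]^(1/1.852)
Q = [47.6·131^1.852·0.192^4.8704 / (10.67·2180)]^0.540 = 0.06033 m³/s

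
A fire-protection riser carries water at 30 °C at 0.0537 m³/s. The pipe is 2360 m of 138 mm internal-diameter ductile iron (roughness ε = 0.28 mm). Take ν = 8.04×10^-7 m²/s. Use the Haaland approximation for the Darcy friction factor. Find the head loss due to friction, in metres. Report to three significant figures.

h_f ≈ 268 m

V = 4Q/(πD²) = 4·0.0537/(π·0.138²) = 3.590 m/s
Re = VD/ν = 3.590·0.138/8.04×10^-7 = 6.16×10^5 → turbulent
ε/D = 0.28/138 = 0.00203
Haaland: f = 0.02382
h_f = f(L/D)V²/(2g) = 0.02382·(2360/0.138)·3.590²/(2·9.81) = 267.6 m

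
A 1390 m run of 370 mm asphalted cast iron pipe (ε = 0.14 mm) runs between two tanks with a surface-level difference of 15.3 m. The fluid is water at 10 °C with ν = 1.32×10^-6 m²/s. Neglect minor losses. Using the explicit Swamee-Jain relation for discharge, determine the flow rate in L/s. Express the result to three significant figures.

Swamee-Jain (Type II): Q = -0.965·√(gD⁵h_f/L)·ln[ε/(3.7D) + √(3.17ν²L/(gD³h_f))]
√(gD⁵h_f/L) = √(9.81·0.370⁵·15.3/1390) = 0.02736
ε/(3.7D) = 1.02×10^-4; √(3.17ν²L/(gD³h_f)) = 3.18×10^-5
Q = -0.965·0.02736·ln(1.340×10^-4) = 0.2355 m³/s
Check: V = 2.19 m/s, Re = 6.14×10^5, f = 0.01677, h_f = 15.4 m ≈ 15.3 m ✓

Q ≈ 235 L/s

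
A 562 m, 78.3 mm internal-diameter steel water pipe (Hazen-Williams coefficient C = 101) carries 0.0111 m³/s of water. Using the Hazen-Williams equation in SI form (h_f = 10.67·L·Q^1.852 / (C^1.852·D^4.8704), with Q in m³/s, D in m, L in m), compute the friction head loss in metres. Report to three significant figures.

h_f = 10.67·562·0.0111^1.852 / (101^1.852·0.0783^4.8704) = 68.18 m

h_f ≈ 68.2 m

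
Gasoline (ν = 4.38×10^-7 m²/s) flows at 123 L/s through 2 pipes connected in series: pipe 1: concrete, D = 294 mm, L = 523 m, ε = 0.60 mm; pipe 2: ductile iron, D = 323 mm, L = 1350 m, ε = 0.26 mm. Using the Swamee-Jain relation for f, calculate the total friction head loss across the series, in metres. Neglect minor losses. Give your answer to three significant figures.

H ≈ 16.2 m

Pipe 1: V = 1.812 m/s, Re = 1.22×10^6, ε/D = 0.00204, f = 0.02376, h_1 = f(L/D)V²/2g = 7.073 m
Pipe 2: V = 1.501 m/s, Re = 1.11×10^6, ε/D = 8.05×10^-4, f = 0.01905, h_2 = f(L/D)V²/2g = 9.144 m
Series → Q common, losses add: H = Σh = 16.22 m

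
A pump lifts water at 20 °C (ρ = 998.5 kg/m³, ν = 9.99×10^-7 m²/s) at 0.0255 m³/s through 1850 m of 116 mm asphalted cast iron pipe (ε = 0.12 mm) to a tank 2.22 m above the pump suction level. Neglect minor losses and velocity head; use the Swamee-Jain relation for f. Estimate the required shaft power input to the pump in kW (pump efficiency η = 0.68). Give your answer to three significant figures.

V = 4Q/(πD²) = 2.413 m/s; Re = 2.80×10^5; ε/D = 0.00103; f = 0.02095
h_f = f(L/D)V²/2g = 99.16 m
Total head H = z + h_f = 2.22 + 99.16 = 101.4 m
P_hyd = ρgQH = 998.5·9.81·0.0255·101.4 = 25.32 kW
P_shaft = P_hyd/η = 25.32/0.68 = 37.24 kW

P_shaft ≈ 37.2 kW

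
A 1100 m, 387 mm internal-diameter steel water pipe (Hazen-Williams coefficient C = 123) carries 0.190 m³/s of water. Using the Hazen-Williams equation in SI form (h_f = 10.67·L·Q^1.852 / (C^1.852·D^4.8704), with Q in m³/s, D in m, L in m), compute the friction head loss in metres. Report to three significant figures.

h_f = 10.67·1100·0.190^1.852 / (123^1.852·0.387^4.8704) = 7.436 m

h_f ≈ 7.44 m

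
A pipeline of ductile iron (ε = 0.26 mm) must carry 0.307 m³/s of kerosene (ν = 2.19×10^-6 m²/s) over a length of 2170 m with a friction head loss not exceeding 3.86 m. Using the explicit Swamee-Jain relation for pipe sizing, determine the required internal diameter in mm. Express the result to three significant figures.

D ≈ 611 mm

Swamee-Jain (Type III): D = 0.66·[ε^1.25·(LQ²/(gh_f))^4.75 + ν·Q^9.4·(L/(gh_f))^5.2]^0.04
LQ²/(gh_f) = 5.401; L/(gh_f) = 57.31
Term 1 = ε^1.25·(…)^4.75 = 0.0995; Term 2 = ν·Q^9.4·(…)^5.2 = 0.0459
D = 0.66·(0.0995 + 0.0459)^0.04 = 0.6110 m = 611 mm
Check: V = 1.05 m/s, Re = 2.92×10^5, f = 0.01792, h_f = 3.56 m ≈ 3.86 m ✓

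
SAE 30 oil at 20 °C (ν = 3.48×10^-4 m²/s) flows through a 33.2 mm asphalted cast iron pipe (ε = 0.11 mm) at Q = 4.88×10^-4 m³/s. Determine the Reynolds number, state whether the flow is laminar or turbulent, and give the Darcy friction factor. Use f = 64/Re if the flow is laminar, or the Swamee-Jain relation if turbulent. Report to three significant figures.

Re ≈ 53.8; laminar; f = 64/Re ≈ 1.19

V = 4Q/(πD²) = 0.5637 m/s
Re = VD/ν = 0.5637·0.0332/3.48×10^-4 = 53.8
Re < 2300 → laminar → f = 64/Re = 1.190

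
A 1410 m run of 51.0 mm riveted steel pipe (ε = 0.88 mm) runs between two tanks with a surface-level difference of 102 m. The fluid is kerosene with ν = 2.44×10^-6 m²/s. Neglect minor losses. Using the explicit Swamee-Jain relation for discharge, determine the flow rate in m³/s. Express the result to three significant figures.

Q ≈ 0.00252 m³/s

Swamee-Jain (Type II): Q = -0.965·√(gD⁵h_f/L)·ln[ε/(3.7D) + √(3.17ν²L/(gD³h_f))]
√(gD⁵h_f/L) = √(9.81·0.0510⁵·102/1410) = 4.948×10^-4
ε/(3.7D) = 0.00466; √(3.17ν²L/(gD³h_f)) = 4.48×10^-4
Q = -0.965·4.948×10^-4·ln(0.005111) = 0.002519 m³/s
Check: V = 1.23 m/s, Re = 2.58×10^4, f = 0.04820, h_f = 103 m ≈ 102 m ✓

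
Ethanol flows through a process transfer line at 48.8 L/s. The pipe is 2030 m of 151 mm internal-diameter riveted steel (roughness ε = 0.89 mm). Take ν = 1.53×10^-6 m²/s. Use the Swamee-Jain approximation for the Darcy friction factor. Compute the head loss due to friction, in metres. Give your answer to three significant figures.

V = 4Q/(πD²) = 4·0.0488/(π·0.151²) = 2.725 m/s
Re = VD/ν = 2.725·0.151/1.53×10^-6 = 2.69×10^5 → turbulent
ε/D = 0.89/151 = 0.00589
Swamee-Jain: f = 0.03240
h_f = f(L/D)V²/(2g) = 0.03240·(2030/0.151)·2.725²/(2·9.81) = 164.8 m

h_f ≈ 165 m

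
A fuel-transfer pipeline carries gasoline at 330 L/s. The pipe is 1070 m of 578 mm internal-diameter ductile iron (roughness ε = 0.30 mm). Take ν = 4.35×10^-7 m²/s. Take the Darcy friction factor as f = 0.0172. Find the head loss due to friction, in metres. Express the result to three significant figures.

V = 4Q/(πD²) = 4·0.330/(π·0.578²) = 1.258 m/s
h_f = f(L/D)V²/(2g) = 0.01720·(1070/0.578)·1.258²/(2·9.81) = 2.567 m

h_f ≈ 2.57 m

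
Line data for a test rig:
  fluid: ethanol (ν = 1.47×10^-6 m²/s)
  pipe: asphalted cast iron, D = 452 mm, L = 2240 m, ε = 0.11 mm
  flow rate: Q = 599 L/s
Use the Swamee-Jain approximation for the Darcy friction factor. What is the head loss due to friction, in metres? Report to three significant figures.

h_f ≈ 53.2 m

V = 4Q/(πD²) = 4·0.599/(π·0.452²) = 3.733 m/s
Re = VD/ν = 3.733·0.452/1.47×10^-6 = 1.15×10^6 → turbulent
ε/D = 0.11/452 = 2.43×10^-4
Swamee-Jain: f = 0.01512
h_f = f(L/D)V²/(2g) = 0.01512·(2240/0.452)·3.733²/(2·9.81) = 53.24 m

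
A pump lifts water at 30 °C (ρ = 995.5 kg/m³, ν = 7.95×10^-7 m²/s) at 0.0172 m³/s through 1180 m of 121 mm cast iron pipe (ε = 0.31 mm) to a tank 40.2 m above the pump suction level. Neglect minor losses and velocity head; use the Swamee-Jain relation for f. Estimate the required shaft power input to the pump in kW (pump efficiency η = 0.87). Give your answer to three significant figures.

P_shaft ≈ 13.3 kW

V = 4Q/(πD²) = 1.496 m/s; Re = 2.28×10^5; ε/D = 0.00256; f = 0.02587
h_f = f(L/D)V²/2g = 28.77 m
Total head H = z + h_f = 40.2 + 28.77 = 68.97 m
P_hyd = ρgQH = 995.5·9.81·0.0172·68.97 = 11.59 kW
P_shaft = P_hyd/η = 11.59/0.87 = 13.32 kW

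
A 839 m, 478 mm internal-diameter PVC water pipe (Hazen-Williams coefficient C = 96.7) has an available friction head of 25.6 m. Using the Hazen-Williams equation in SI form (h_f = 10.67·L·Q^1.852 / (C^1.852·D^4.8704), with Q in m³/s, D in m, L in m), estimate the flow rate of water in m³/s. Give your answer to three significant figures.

Rearranging: Q = [h_f·C^1.852·D^4.8704 / (10.67·L)]^(1/1.852)
Q = [25.6·96.7^1.852·0.478^4.8704 / (10.67·839)]^0.540 = 0.5874 m³/s

Q ≈ 0.587 m³/s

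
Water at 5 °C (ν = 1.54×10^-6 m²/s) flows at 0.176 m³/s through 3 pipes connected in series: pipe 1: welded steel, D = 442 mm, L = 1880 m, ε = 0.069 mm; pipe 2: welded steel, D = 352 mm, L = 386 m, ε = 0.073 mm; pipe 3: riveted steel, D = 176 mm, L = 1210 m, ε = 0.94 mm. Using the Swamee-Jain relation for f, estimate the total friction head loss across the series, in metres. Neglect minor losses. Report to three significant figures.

H ≈ 579 m

Pipe 1: V = 1.147 m/s, Re = 3.29×10^5, ε/D = 1.56×10^-4, f = 0.01577, h_1 = f(L/D)V²/2g = 4.498 m
Pipe 2: V = 1.809 m/s, Re = 4.13×10^5, ε/D = 2.07×10^-4, f = 0.01585, h_2 = f(L/D)V²/2g = 2.897 m
Pipe 3: V = 7.234 m/s, Re = 8.27×10^5, ε/D = 0.00534, f = 0.03116, h_3 = f(L/D)V²/2g = 571.4 m
Series → Q common, losses add: H = Σh = 578.8 m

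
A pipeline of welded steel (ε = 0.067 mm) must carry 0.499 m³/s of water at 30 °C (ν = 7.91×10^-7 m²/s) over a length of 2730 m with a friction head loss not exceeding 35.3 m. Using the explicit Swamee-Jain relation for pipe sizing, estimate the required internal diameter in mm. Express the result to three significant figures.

Swamee-Jain (Type III): D = 0.66·[ε^1.25·(LQ²/(gh_f))^4.75 + ν·Q^9.4·(L/(gh_f))^5.2]^0.04
LQ²/(gh_f) = 1.963; L/(gh_f) = 7.883
Term 1 = ε^1.25·(…)^4.75 = 1.49×10^-4; Term 2 = ν·Q^9.4·(…)^5.2 = 5.29×10^-5
D = 0.66·(1.49×10^-4 + 5.29×10^-5)^0.04 = 0.4696 m = 470 mm
Check: V = 2.88 m/s, Re = 1.71×10^6, f = 0.01366, h_f = 33.6 m ≈ 35.3 m ✓

D ≈ 470 mm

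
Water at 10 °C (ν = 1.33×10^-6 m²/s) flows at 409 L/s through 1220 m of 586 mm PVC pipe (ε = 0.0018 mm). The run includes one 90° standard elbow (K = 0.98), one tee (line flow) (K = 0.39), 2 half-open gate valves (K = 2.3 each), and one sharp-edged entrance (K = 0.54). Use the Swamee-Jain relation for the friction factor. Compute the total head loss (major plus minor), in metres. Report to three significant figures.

V = 4Q/(πD²) = 1.516 m/s; V²/2g = 0.1172 m
Re = 6.68×10^5, ε/D = 3.07×10^-6 → f = 0.01250 (Swamee-Jain)
Major: h_f = f(L/D)·V²/2g = 0.01250·2082·0.1172 = 3.050 m
Minor: ΣK = 6.51; h_m = ΣK·V²/2g = 0.7631 m
Total H_L = 3.050 + 0.7631 = 3.813 m

H_L ≈ 3.81 m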